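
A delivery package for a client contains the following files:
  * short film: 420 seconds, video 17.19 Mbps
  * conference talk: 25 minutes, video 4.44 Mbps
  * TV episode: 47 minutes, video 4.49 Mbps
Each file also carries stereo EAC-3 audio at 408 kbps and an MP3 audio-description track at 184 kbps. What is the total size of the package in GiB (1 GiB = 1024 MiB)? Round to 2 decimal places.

3.42 GiB

Audio total: 408 + 184 = 592 kbps = 0.592 Mbps.
short film: 17.782 Mbps × 420 s = 7468.4 Mb
conference talk: 5.032 Mbps × 1500 s = 7548.0 Mb
TV episode: 5.082 Mbps × 2820 s = 14331.2 Mb
Total: 29347.7 Mb = 3668.5 MB.
= 3.417 GiB.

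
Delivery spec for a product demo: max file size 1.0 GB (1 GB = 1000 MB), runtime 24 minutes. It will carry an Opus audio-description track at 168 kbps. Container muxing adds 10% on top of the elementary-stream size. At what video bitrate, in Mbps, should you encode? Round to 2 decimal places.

Budget: 1.0 GB = 8000.0 Mb.
Stream payload after overhead: 8000.0 / 1.10 = 7272.7 Mb.
24 min = 1440 s
Total bitrate budget: 7272.7 Mb / 1440 s = 5.051 Mbps.
Audio: 168 kbps = 0.168 Mbps.
Video: 5.051 − 0.168 = 4.883 Mbps.

4.88 Mbps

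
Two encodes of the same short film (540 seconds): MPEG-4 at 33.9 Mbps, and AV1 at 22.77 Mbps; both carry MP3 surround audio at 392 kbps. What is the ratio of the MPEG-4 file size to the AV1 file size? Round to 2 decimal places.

Audio: 392 kbps = 0.392 Mbps.
MPEG-4: 34.292 Mbps × 540 s = 18517.7 Mb = 2.156 GiB.
AV1: 23.162 Mbps × 540 s = 12507.5 Mb = 1.456 GiB.
Ratio: 2.156 / 1.456 = 1.481.

1.48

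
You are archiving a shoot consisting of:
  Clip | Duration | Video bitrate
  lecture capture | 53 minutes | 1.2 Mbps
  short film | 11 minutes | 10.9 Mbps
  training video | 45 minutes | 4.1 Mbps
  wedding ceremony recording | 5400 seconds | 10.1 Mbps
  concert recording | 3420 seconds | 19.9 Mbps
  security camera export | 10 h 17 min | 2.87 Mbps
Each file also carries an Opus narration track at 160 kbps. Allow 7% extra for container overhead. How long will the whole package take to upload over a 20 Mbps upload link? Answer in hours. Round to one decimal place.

Audio: 160 kbps = 0.160 Mbps.
lecture capture: 1.360 Mbps × 3180 s × 1.07 = 4627.5 Mb
short film: 11.060 Mbps × 660 s × 1.07 = 7810.6 Mb
training video: 4.260 Mbps × 2700 s × 1.07 = 12307.1 Mb
wedding ceremony recording: 10.260 Mbps × 5400 s × 1.07 = 59282.3 Mb
concert recording: 20.060 Mbps × 3420 s × 1.07 = 73407.6 Mb
security camera export: 3.030 Mbps × 37020 s × 1.07 = 120022.5 Mb
Total: 277457.6 Mb = 34682.2 MB.
At 20 Mbps: 277457.6 / 20 = 13873 s ≈ 3.85 hours.

3.9 hours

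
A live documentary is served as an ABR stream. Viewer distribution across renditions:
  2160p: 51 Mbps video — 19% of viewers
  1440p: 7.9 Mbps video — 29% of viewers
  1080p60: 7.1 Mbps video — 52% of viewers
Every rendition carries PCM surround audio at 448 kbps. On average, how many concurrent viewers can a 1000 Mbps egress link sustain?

62

Audio: 448 kbps = 0.448 Mbps.
Average per-viewer bitrate: 0.19×51.448 + 0.29×8.348 + 0.52×7.548 = 16.121 Mbps.
1000 Mbps = 1,000 Mbps; 1,000 / 16.121 = 62.03 → 62.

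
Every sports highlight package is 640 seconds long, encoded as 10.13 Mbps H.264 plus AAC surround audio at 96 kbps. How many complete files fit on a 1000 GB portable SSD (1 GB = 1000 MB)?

Audio: 96 kbps = 0.096 Mbps.
Total bitrate: 10.226 Mbps.
Per item: 10.226 Mbps × 640 s = 6,545 Mb = 818.1 MB.
Capacity: 1000 GB = 8,000,000 Mb; 1222.37 items → 1222 complete.

1222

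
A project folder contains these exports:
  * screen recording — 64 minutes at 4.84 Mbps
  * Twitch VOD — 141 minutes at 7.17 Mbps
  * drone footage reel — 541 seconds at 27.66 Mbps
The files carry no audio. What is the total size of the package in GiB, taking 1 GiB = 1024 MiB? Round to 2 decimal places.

screen recording: 4.840 Mbps × 3840 s = 18585.6 Mb
Twitch VOD: 7.170 Mbps × 8460 s = 60658.2 Mb
drone footage reel: 27.660 Mbps × 541 s = 14964.1 Mb
Total: 94207.9 Mb = 11776.0 MB.
= 10.97 GiB.

10.97 GiB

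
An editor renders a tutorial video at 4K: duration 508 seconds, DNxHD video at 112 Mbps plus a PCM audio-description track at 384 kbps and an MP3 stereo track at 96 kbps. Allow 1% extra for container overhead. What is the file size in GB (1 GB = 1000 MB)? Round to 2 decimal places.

Audio total: 384 + 96 = 480 kbps = 0.480 Mbps.
Total bitrate: 112 + 0.480 = 112.480 Mbps.
Stream data: 112.480 Mbps × 508 s = 57139.8 Mb.
With 1% container overhead: ×1.01.
57,711 Mb ÷ 8 = 7,214 MB → 7.214 GB.

7.21 GB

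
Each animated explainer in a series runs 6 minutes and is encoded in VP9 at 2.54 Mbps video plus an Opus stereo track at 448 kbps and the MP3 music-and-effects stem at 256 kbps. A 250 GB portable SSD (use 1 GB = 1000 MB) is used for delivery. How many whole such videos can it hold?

6 min = 360 s
Audio total: 448 + 256 = 704 kbps = 0.704 Mbps.
Total bitrate: 3.244 Mbps.
Per item: 3.244 Mbps × 360 s = 1,168 Mb = 146.0 MB.
Capacity: 250 GB = 2,000,000 Mb; 1712.56 items → 1712 complete.

1712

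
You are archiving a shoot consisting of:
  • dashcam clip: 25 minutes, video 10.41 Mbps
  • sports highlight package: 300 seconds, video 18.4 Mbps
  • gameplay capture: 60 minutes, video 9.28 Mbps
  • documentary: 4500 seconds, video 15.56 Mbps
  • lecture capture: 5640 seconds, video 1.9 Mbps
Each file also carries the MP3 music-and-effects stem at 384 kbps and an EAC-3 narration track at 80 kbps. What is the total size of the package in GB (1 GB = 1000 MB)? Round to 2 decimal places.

17.81 GB

Audio total: 384 + 80 = 464 kbps = 0.464 Mbps.
dashcam clip: 10.874 Mbps × 1500 s = 16311.0 Mb
sports highlight package: 18.864 Mbps × 300 s = 5659.2 Mb
gameplay capture: 9.744 Mbps × 3600 s = 35078.4 Mb
documentary: 16.024 Mbps × 4500 s = 72108.0 Mb
lecture capture: 2.364 Mbps × 5640 s = 13333.0 Mb
Total: 142489.6 Mb = 17811.2 MB.
= 17.81 GB.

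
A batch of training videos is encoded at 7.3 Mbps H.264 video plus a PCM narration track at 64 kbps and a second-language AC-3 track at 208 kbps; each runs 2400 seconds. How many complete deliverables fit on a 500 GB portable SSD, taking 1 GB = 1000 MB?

220

Audio total: 64 + 208 = 272 kbps = 0.272 Mbps.
Total bitrate: 7.572 Mbps.
Per item: 7.572 Mbps × 2400 s = 18,173 Mb = 2,272 MB.
Capacity: 500 GB = 4,000,000 Mb; 220.11 items → 220 complete.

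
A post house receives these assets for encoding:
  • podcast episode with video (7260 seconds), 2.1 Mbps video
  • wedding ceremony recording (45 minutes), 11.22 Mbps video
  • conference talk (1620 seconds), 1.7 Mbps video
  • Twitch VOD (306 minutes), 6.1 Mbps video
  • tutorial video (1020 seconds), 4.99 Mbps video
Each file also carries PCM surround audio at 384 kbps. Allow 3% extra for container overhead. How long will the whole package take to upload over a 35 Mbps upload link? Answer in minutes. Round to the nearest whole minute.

Audio: 384 kbps = 0.384 Mbps.
podcast episode with video: 2.484 Mbps × 7260 s × 1.03 = 18574.9 Mb
wedding ceremony recording: 11.604 Mbps × 2700 s × 1.03 = 32270.7 Mb
conference talk: 2.084 Mbps × 1620 s × 1.03 = 3477.4 Mb
Twitch VOD: 6.484 Mbps × 18360 s × 1.03 = 122617.6 Mb
tutorial video: 5.374 Mbps × 1020 s × 1.03 = 5645.9 Mb
Total: 182586.5 Mb = 22823.3 MB.
At 35 Mbps: 182586.5 / 35 = 5217 s ≈ 86.9 minutes.

87 minutes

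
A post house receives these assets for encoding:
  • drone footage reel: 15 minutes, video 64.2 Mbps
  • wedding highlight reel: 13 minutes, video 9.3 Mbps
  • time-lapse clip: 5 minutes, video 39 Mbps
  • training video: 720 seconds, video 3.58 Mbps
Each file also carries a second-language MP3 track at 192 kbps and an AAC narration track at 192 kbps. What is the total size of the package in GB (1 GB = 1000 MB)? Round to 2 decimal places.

Audio total: 192 + 192 = 384 kbps = 0.384 Mbps.
drone footage reel: 64.584 Mbps × 900 s = 58125.6 Mb
wedding highlight reel: 9.684 Mbps × 780 s = 7553.5 Mb
time-lapse clip: 39.384 Mbps × 300 s = 11815.2 Mb
training video: 3.964 Mbps × 720 s = 2854.1 Mb
Total: 80348.4 Mb = 10043.5 MB.
= 10.04 GB.

10.04 GB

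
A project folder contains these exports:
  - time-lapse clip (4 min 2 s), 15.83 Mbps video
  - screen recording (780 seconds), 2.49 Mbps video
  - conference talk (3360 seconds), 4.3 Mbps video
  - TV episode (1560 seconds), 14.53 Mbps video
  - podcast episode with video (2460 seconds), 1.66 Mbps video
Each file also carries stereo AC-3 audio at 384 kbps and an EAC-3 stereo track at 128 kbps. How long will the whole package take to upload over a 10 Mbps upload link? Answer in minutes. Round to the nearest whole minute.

85 minutes

Audio total: 384 + 128 = 512 kbps = 0.512 Mbps.
time-lapse clip: 16.342 Mbps × 242 s = 3954.8 Mb
screen recording: 3.002 Mbps × 780 s = 2341.6 Mb
conference talk: 4.812 Mbps × 3360 s = 16168.3 Mb
TV episode: 15.042 Mbps × 1560 s = 23465.5 Mb
podcast episode with video: 2.172 Mbps × 2460 s = 5343.1 Mb
Total: 51273.3 Mb = 6409.2 MB.
At 10 Mbps: 51273.3 / 10 = 5127 s ≈ 85.5 minutes.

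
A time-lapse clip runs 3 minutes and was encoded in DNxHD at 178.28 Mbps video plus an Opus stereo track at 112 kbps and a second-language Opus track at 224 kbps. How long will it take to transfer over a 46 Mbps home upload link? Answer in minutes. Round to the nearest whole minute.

3 min = 180 s
Audio total: 112 + 224 = 336 kbps = 0.336 Mbps.
Total bitrate: 178.616 Mbps.
File: 178.616 Mbps × 180 s = 32150.9 Mb.
At 46 Mbps: 32150.9 / 46 = 698.9 s ≈ 11.6 minutes.

12 minutes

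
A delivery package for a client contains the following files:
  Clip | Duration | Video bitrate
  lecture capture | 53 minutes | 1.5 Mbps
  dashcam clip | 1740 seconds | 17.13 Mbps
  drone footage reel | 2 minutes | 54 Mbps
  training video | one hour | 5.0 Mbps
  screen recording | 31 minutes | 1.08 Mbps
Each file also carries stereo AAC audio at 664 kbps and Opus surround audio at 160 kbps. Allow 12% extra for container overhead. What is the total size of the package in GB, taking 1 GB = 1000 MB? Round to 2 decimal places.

9.76 GB

Audio total: 664 + 160 = 824 kbps = 0.824 Mbps.
lecture capture: 2.324 Mbps × 3180 s × 1.12 = 8277.2 Mb
dashcam clip: 17.954 Mbps × 1740 s × 1.12 = 34988.8 Mb
drone footage reel: 54.824 Mbps × 120 s × 1.12 = 7368.3 Mb
training video: 5.824 Mbps × 3600 s × 1.12 = 23482.4 Mb
screen recording: 1.904 Mbps × 1860 s × 1.12 = 3966.4 Mb
Total: 78083.0 Mb = 9760.4 MB.
= 9.760 GB.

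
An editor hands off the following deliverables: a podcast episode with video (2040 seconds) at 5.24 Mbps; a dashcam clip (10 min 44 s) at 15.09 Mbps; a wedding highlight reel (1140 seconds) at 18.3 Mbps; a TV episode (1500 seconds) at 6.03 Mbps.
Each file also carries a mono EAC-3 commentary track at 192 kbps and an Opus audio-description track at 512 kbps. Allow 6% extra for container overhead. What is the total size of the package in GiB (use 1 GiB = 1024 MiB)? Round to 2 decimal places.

Audio total: 192 + 512 = 704 kbps = 0.704 Mbps.
podcast episode with video: 5.944 Mbps × 2040 s × 1.06 = 12853.3 Mb
dashcam clip: 15.794 Mbps × 644 s × 1.06 = 10781.6 Mb
wedding highlight reel: 19.004 Mbps × 1140 s × 1.06 = 22964.4 Mb
TV episode: 6.734 Mbps × 1500 s × 1.06 = 10707.1 Mb
Total: 57306.4 Mb = 7163.3 MB.
= 6.671 GiB.

6.67 GiB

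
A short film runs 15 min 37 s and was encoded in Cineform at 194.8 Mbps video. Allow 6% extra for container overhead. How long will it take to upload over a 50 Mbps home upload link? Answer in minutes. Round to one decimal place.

15 min 37 s = 937 s
File: 194.800 Mbps × 937 s = 182527.6 Mb.
With 6% container overhead: ×1.06. → 193479.3 Mb.
At 50 Mbps: 193479.3 / 50 = 3869.6 s ≈ 64.5 minutes.

64.5 minutes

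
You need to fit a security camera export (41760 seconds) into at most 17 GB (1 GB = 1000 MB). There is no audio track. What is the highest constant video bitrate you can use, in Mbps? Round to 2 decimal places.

3.26 Mbps

Budget: 17 GB = 136000.0 Mb.
Total bitrate budget: 136000.0 Mb / 41760 s = 3.257 Mbps.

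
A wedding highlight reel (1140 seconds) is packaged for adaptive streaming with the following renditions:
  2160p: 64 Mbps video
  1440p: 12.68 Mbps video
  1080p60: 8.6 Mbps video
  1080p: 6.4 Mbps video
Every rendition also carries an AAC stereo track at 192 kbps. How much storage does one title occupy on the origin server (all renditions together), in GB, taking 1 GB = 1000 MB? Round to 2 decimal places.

13.17 GB

Audio: 192 kbps = 0.192 Mbps.
Sum of rendition bitrates: (64+0.192) + (12.68+0.192) + (8.6+0.192) + (6.4+0.192) = 92.448 Mbps.
× 1140 s = 105,391 Mb = 13,174 MB = 13.17 GB.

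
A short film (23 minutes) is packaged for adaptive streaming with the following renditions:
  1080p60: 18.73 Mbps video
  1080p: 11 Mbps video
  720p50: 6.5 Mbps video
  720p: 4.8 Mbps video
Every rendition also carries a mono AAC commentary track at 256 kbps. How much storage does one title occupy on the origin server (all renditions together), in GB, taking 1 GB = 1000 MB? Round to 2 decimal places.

7.25 GB

23 min = 1380 s
Audio: 256 kbps = 0.256 Mbps.
Sum of rendition bitrates: (18.73+0.256) + (11+0.256) + (6.5+0.256) + (4.8+0.256) = 42.054 Mbps.
× 1380 s = 58,035 Mb = 7,254 MB = 7.254 GB.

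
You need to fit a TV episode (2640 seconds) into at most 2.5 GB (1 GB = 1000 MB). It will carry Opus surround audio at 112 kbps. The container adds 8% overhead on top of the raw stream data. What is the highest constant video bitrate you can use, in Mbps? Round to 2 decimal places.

Budget: 2.5 GB = 20000.0 Mb.
Stream payload after overhead: 20000.0 / 1.08 = 18518.5 Mb.
Total bitrate budget: 18518.5 Mb / 2640 s = 7.015 Mbps.
Audio: 112 kbps = 0.112 Mbps.
Video: 7.015 − 0.112 = 6.903 Mbps.

6.90 Mbps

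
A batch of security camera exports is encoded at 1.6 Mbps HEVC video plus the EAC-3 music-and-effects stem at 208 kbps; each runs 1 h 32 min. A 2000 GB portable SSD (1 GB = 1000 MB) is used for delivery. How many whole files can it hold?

1603

1 h 32 min = 92 min = 5520 s
Audio: 208 kbps = 0.208 Mbps.
Total bitrate: 1.808 Mbps.
Per item: 1.808 Mbps × 5520 s = 9,980 Mb = 1,248 MB.
Capacity: 2000 GB = 16,000,000 Mb; 1603.18 items → 1603 complete.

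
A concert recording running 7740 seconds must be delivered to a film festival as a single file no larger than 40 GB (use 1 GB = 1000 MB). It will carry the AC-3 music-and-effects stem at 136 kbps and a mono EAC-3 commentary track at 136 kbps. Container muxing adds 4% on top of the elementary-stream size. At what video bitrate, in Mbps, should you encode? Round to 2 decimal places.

Budget: 40 GB = 320000.0 Mb.
Stream payload after overhead: 320000.0 / 1.04 = 307692.3 Mb.
Total bitrate budget: 307692.3 Mb / 7740 s = 39.754 Mbps.
Audio total: 136 + 136 = 272 kbps = 0.272 Mbps.
Video: 39.754 − 0.272 = 39.482 Mbps.

39.48 Mbps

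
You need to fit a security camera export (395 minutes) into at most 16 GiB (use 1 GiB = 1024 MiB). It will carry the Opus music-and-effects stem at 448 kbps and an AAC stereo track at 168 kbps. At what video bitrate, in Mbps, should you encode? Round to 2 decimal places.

5.18 Mbps

Budget: 16 GiB = 137439.0 Mb.
395 min = 23700 s
Total bitrate budget: 137439.0 Mb / 23700 s = 5.799 Mbps.
Audio total: 448 + 168 = 616 kbps = 0.616 Mbps.
Video: 5.799 − 0.616 = 5.183 Mbps.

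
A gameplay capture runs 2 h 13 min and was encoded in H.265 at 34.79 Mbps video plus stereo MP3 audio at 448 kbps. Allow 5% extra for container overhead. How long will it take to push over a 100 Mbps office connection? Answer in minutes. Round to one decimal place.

49.2 minutes

2 h 13 min = 133 min = 7980 s
Audio: 448 kbps = 0.448 Mbps.
Total bitrate: 35.238 Mbps.
File: 35.238 Mbps × 7980 s = 281199.2 Mb.
With 5% container overhead: ×1.05. → 295259.2 Mb.
At 100 Mbps: 295259.2 / 100 = 2952.6 s ≈ 49.2 minutes.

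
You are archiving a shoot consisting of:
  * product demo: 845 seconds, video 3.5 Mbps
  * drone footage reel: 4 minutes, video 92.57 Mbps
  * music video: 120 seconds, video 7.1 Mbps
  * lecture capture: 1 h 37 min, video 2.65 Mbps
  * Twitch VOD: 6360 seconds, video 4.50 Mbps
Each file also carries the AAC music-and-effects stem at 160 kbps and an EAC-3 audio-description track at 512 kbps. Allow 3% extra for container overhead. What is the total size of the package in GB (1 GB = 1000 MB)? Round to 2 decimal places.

Audio total: 160 + 512 = 672 kbps = 0.672 Mbps.
product demo: 4.172 Mbps × 845 s × 1.03 = 3631.1 Mb
drone footage reel: 93.242 Mbps × 240 s × 1.03 = 23049.4 Mb
music video: 7.772 Mbps × 120 s × 1.03 = 960.6 Mb
lecture capture: 3.322 Mbps × 5820 s × 1.03 = 19914.1 Mb
Twitch VOD: 5.172 Mbps × 6360 s × 1.03 = 33880.7 Mb
Total: 81435.9 Mb = 10179.5 MB.
= 10.18 GB.

10.18 GB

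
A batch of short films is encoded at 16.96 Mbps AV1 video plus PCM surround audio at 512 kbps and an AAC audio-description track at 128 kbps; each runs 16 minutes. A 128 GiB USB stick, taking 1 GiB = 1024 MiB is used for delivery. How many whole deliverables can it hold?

16 min = 960 s
Audio total: 512 + 128 = 640 kbps = 0.640 Mbps.
Total bitrate: 17.600 Mbps.
Per item: 17.600 Mbps × 960 s = 16,896 Mb = 2,112 MB.
Capacity: 128 GiB = 1,099,512 Mb; 65.08 items → 65 complete.

65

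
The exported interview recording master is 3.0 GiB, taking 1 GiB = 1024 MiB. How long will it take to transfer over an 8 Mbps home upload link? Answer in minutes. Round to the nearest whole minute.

54 minutes

File: 3.0 GiB = 25769.8 Mb.
At 8 Mbps: 25769.8 / 8 = 3221.2 s ≈ 53.7 minutes.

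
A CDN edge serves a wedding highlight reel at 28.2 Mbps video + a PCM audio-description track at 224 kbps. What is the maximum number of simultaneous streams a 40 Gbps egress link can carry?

Audio: 224 kbps = 0.224 Mbps.
Per-viewer media rate: 28.424 Mbps.
40 Gbps = 40,000 Mbps; 40,000 / 28.424 = 1407.26 → 1407 viewers.

1407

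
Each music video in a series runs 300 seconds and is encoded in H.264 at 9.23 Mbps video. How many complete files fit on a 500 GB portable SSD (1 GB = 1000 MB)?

Per item: 9.230 Mbps × 300 s = 2,769 Mb = 346.1 MB.
Capacity: 500 GB = 4,000,000 Mb; 1444.56 items → 1444 complete.

1444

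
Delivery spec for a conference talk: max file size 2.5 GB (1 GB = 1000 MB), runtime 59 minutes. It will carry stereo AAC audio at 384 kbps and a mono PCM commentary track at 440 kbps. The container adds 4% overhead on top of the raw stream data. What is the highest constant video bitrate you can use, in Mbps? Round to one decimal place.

4.6 Mbps

Budget: 2.5 GB = 20000.0 Mb.
Stream payload after overhead: 20000.0 / 1.04 = 19230.8 Mb.
59 min = 3540 s
Total bitrate budget: 19230.8 Mb / 3540 s = 5.432 Mbps.
Audio total: 384 + 440 = 824 kbps = 0.824 Mbps.
Video: 5.432 − 0.824 = 4.608 Mbps.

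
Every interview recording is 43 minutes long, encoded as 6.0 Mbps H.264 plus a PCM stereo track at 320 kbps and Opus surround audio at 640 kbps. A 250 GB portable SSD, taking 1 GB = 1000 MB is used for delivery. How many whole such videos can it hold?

43 min = 2580 s
Audio total: 320 + 640 = 960 kbps = 0.960 Mbps.
Total bitrate: 6.960 Mbps.
Per item: 6.960 Mbps × 2580 s = 17,957 Mb = 2,245 MB.
Capacity: 250 GB = 2,000,000 Mb; 111.38 items → 111 complete.

111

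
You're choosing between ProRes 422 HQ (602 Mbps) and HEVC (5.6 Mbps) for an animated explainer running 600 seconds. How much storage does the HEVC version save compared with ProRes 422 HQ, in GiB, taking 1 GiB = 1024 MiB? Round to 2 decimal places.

41.66 GiB

ProRes 422 HQ: 602.000 Mbps × 600 s = 361200.0 Mb = 42.049 GiB.
HEVC: 5.600 Mbps × 600 s = 3360.0 Mb = 0.391 GiB.
Saving: 42.049 − 0.391 = 41.658 GiB.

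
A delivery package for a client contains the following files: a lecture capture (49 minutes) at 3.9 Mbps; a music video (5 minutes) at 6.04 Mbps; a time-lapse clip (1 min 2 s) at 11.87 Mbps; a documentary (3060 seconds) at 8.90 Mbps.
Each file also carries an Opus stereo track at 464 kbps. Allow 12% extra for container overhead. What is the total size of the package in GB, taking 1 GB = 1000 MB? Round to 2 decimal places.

6.19 GB

Audio: 464 kbps = 0.464 Mbps.
lecture capture: 4.364 Mbps × 2940 s × 1.12 = 14369.8 Mb
music video: 6.504 Mbps × 300 s × 1.12 = 2185.3 Mb
time-lapse clip: 12.334 Mbps × 62 s × 1.12 = 856.5 Mb
documentary: 9.364 Mbps × 3060 s × 1.12 = 32092.3 Mb
Total: 49503.9 Mb = 6188.0 MB.
= 6.188 GB.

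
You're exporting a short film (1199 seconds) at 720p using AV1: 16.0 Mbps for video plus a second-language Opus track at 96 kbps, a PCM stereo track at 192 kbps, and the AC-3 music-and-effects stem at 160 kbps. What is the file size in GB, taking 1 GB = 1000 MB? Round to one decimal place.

2.5 GB

Audio total: 96 + 192 + 160 = 448 kbps = 0.448 Mbps.
Total bitrate: 16.0 + 0.448 = 16.448 Mbps.
Stream data: 16.448 Mbps × 1199 s = 19721.2 Mb.
19,721 Mb ÷ 8 = 2,465 MB → 2.465 GB.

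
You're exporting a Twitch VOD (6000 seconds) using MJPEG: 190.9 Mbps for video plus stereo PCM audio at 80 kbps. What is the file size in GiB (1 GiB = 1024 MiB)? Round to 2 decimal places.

Audio: 80 kbps = 0.080 Mbps.
Total bitrate: 190.9 + 0.080 = 190.980 Mbps.
Stream data: 190.980 Mbps × 6000 s = 1145880.0 Mb.
1,145,880 Mb = 143,235,000,000 bytes ÷ 1,073,741,824 = 133.4 GiB.

133.40 GiB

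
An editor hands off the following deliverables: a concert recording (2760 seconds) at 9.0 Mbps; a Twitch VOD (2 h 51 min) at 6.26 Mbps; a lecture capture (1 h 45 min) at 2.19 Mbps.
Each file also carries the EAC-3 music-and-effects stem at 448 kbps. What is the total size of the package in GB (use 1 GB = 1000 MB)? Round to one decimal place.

Audio: 448 kbps = 0.448 Mbps.
concert recording: 9.448 Mbps × 2760 s = 26076.5 Mb
Twitch VOD: 6.708 Mbps × 10260 s = 68824.1 Mb
lecture capture: 2.638 Mbps × 6300 s = 16619.4 Mb
Total: 111520.0 Mb = 13940.0 MB.
= 13.94 GB.

13.9 GB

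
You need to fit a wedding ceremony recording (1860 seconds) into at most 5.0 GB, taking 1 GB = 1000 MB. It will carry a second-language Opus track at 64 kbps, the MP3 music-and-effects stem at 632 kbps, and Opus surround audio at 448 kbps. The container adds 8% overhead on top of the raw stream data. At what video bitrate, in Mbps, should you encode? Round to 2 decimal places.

Budget: 5.0 GB = 40000.0 Mb.
Stream payload after overhead: 40000.0 / 1.08 = 37037.0 Mb.
Total bitrate budget: 37037.0 Mb / 1860 s = 19.912 Mbps.
Audio total: 64 + 632 + 448 = 1144 kbps = 1.144 Mbps.
Video: 19.912 − 1.144 = 18.768 Mbps.

18.77 Mbps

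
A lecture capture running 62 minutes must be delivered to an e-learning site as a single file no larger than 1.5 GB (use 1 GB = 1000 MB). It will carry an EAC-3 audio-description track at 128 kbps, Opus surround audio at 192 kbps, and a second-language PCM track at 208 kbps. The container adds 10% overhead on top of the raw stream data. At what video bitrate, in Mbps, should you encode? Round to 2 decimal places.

Budget: 1.5 GB = 12000.0 Mb.
Stream payload after overhead: 12000.0 / 1.10 = 10909.1 Mb.
62 min = 3720 s
Total bitrate budget: 10909.1 Mb / 3720 s = 2.933 Mbps.
Audio total: 128 + 192 + 208 = 528 kbps = 0.528 Mbps.
Video: 2.933 − 0.528 = 2.405 Mbps.

2.40 Mbps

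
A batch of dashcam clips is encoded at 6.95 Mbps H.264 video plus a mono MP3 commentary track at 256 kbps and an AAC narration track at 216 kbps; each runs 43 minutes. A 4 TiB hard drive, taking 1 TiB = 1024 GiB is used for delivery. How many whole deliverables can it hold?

1837

43 min = 2580 s
Audio total: 256 + 216 = 472 kbps = 0.472 Mbps.
Total bitrate: 7.422 Mbps.
Per item: 7.422 Mbps × 2580 s = 19,149 Mb = 2,394 MB.
Capacity: 4 TiB = 35,184,372 Mb; 1837.42 items → 1837 complete.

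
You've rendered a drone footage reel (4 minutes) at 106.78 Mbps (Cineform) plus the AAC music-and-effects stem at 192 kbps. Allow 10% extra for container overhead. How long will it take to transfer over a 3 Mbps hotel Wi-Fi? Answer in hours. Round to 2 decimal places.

4 min = 240 s
Audio: 192 kbps = 0.192 Mbps.
Total bitrate: 106.972 Mbps.
File: 106.972 Mbps × 240 s = 25673.3 Mb.
With 10% container overhead: ×1.10. → 28240.6 Mb.
At 3 Mbps: 28240.6 / 3 = 9413.5 s ≈ 2.61 hours.

2.61 hours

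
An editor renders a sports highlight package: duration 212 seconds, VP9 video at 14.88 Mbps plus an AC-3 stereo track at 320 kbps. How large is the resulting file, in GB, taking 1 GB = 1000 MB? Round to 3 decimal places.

Audio: 320 kbps = 0.320 Mbps.
Total bitrate: 14.88 + 0.320 = 15.200 Mbps.
Stream data: 15.200 Mbps × 212 s = 3222.4 Mb.
3,222 Mb ÷ 8 = 402.8 MB → 0.4028 GB.

0.403 GB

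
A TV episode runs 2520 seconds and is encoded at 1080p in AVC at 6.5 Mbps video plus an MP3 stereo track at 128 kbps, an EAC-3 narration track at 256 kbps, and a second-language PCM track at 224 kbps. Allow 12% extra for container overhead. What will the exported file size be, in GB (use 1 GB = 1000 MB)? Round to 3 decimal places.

Audio total: 128 + 256 + 224 = 608 kbps = 0.608 Mbps.
Total bitrate: 6.5 + 0.608 = 7.108 Mbps.
Stream data: 7.108 Mbps × 2520 s = 17912.2 Mb.
With 12% container overhead: ×1.12.
20,062 Mb ÷ 8 = 2,508 MB → 2.508 GB.

2.508 GB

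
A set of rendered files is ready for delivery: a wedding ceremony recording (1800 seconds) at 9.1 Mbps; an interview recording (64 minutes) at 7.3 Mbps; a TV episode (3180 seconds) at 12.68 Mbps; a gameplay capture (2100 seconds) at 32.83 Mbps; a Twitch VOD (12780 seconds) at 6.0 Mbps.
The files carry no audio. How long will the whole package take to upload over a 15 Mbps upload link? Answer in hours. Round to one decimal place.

wedding ceremony recording: 9.100 Mbps × 1800 s = 16380.0 Mb
interview recording: 7.300 Mbps × 3840 s = 28032.0 Mb
TV episode: 12.680 Mbps × 3180 s = 40322.4 Mb
gameplay capture: 32.830 Mbps × 2100 s = 68943.0 Mb
Twitch VOD: 6.000 Mbps × 12780 s = 76680.0 Mb
Total: 230357.4 Mb = 28794.7 MB.
At 15 Mbps: 230357.4 / 15 = 15357 s ≈ 4.27 hours.

4.3 hours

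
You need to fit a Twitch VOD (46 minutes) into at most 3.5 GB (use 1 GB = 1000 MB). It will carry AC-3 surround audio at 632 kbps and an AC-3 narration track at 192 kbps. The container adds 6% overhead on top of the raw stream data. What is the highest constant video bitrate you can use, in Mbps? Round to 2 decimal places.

8.75 Mbps

Budget: 3.5 GB = 28000.0 Mb.
Stream payload after overhead: 28000.0 / 1.06 = 26415.1 Mb.
46 min = 2760 s
Total bitrate budget: 26415.1 Mb / 2760 s = 9.571 Mbps.
Audio total: 632 + 192 = 824 kbps = 0.824 Mbps.
Video: 9.571 − 0.824 = 8.747 Mbps.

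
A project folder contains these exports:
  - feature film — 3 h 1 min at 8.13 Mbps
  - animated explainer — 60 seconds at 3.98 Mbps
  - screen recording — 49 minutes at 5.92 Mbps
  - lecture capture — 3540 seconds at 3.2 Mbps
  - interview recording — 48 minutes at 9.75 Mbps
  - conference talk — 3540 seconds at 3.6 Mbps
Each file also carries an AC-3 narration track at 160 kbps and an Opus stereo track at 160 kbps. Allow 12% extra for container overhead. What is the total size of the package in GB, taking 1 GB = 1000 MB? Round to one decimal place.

Audio total: 160 + 160 = 320 kbps = 0.320 Mbps.
feature film: 8.450 Mbps × 10860 s × 1.12 = 102779.0 Mb
animated explainer: 4.300 Mbps × 60 s × 1.12 = 289.0 Mb
screen recording: 6.240 Mbps × 2940 s × 1.12 = 20547.1 Mb
lecture capture: 3.520 Mbps × 3540 s × 1.12 = 13956.1 Mb
interview recording: 10.070 Mbps × 2880 s × 1.12 = 32481.8 Mb
conference talk: 3.920 Mbps × 3540 s × 1.12 = 15542.0 Mb
Total: 185595.0 Mb = 23199.4 MB.
= 23.20 GB.

23.2 GB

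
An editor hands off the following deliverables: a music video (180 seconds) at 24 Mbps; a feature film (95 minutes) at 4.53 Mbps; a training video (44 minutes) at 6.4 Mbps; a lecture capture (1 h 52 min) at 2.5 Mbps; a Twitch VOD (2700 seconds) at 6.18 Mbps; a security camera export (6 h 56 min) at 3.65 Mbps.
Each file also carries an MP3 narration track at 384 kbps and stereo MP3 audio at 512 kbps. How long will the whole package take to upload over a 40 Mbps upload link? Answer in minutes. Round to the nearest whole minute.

Audio total: 384 + 512 = 896 kbps = 0.896 Mbps.
music video: 24.896 Mbps × 180 s = 4481.3 Mb
feature film: 5.426 Mbps × 5700 s = 30928.2 Mb
training video: 7.296 Mbps × 2640 s = 19261.4 Mb
lecture capture: 3.396 Mbps × 6720 s = 22821.1 Mb
Twitch VOD: 7.076 Mbps × 2700 s = 19105.2 Mb
security camera export: 4.546 Mbps × 24960 s = 113468.2 Mb
Total: 210065.4 Mb = 26258.2 MB.
At 40 Mbps: 210065.4 / 40 = 5252 s ≈ 87.5 minutes.

88 minutes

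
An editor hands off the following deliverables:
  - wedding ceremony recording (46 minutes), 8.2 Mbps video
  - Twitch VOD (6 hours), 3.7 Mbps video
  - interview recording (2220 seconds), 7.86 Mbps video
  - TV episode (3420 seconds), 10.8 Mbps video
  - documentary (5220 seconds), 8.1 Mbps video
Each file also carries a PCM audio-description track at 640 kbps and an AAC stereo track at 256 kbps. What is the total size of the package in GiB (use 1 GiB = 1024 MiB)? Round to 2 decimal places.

26.87 GiB

Audio total: 640 + 256 = 896 kbps = 0.896 Mbps.
wedding ceremony recording: 9.096 Mbps × 2760 s = 25105.0 Mb
Twitch VOD: 4.596 Mbps × 21600 s = 99273.6 Mb
interview recording: 8.756 Mbps × 2220 s = 19438.3 Mb
TV episode: 11.696 Mbps × 3420 s = 40000.3 Mb
documentary: 8.996 Mbps × 5220 s = 46959.1 Mb
Total: 230776.3 Mb = 28847.0 MB.
= 26.87 GiB.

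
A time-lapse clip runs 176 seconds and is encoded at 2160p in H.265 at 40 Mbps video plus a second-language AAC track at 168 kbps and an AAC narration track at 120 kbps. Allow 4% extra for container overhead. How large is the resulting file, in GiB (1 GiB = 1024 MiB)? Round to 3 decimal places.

0.858 GiB

Audio total: 168 + 120 = 288 kbps = 0.288 Mbps.
Total bitrate: 40 + 0.288 = 40.288 Mbps.
Stream data: 40.288 Mbps × 176 s = 7090.7 Mb.
With 4% container overhead: ×1.04.
7,374 Mb = 921,789,440 bytes ÷ 1,073,741,824 = 0.8585 GiB.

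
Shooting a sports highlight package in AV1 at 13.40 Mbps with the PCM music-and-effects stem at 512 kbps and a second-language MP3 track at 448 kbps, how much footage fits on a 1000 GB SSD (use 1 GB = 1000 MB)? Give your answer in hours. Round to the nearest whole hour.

Audio total: 512 + 448 = 960 kbps = 0.960 Mbps.
Total bitrate: 13.40 + 0.960 = 14.360 Mbps.
Capacity: 1000 GB = 8,000,000 Mb.
Recording time: 8,000,000 / 14.360 = 557,103 s ≈ 155 hours.

155 hours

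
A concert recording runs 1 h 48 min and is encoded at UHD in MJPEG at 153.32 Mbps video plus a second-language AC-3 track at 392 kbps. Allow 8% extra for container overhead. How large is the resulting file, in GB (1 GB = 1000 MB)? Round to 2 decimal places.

134.47 GB

1 h 48 min = 108 min = 6480 s
Audio: 392 kbps = 0.392 Mbps.
Total bitrate: 153.32 + 0.392 = 153.712 Mbps.
Stream data: 153.712 Mbps × 6480 s = 996053.8 Mb.
With 8% container overhead: ×1.08.
1,075,738 Mb ÷ 8 = 134,467 MB → 134.5 GB.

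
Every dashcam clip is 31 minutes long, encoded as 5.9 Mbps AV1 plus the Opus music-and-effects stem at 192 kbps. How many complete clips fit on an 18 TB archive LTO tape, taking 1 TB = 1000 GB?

31 min = 1860 s
Audio: 192 kbps = 0.192 Mbps.
Total bitrate: 6.092 Mbps.
Per item: 6.092 Mbps × 1860 s = 11,331 Mb = 1,416 MB.
Capacity: 18 TB = 144,000,000 Mb; 12708.36 items → 12708 complete.

12708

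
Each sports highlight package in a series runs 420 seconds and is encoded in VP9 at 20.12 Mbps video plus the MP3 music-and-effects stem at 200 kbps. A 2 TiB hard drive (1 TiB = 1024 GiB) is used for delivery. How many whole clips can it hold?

Audio: 200 kbps = 0.200 Mbps.
Total bitrate: 20.320 Mbps.
Per item: 20.320 Mbps × 420 s = 8,534 Mb = 1,067 MB.
Capacity: 2 TiB = 17,592,186 Mb; 2061.33 items → 2061 complete.

2061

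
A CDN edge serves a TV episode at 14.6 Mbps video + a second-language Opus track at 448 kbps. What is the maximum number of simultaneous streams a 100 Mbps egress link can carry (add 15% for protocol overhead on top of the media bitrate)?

5

Audio: 448 kbps = 0.448 Mbps.
Per-viewer media rate: 15.048 Mbps.
On the wire with 15% overhead: 17.305 Mbps.
100 Mbps = 100.0 Mbps; 100.0 / 17.305 = 5.78 → 5 viewers.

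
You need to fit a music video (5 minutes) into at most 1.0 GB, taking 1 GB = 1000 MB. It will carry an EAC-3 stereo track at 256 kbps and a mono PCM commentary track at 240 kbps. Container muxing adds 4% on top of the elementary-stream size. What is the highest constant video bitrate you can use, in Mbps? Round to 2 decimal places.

Budget: 1.0 GB = 8000.0 Mb.
Stream payload after overhead: 8000.0 / 1.04 = 7692.3 Mb.
5 min = 300 s
Total bitrate budget: 7692.3 Mb / 300 s = 25.641 Mbps.
Audio total: 256 + 240 = 496 kbps = 0.496 Mbps.
Video: 25.641 − 0.496 = 25.145 Mbps.

25.15 Mbps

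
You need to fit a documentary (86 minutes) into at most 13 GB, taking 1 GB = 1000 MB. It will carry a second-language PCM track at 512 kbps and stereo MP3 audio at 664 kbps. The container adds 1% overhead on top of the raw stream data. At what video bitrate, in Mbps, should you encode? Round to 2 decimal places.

18.78 Mbps

Budget: 13 GB = 104000.0 Mb.
Stream payload after overhead: 104000.0 / 1.01 = 102970.3 Mb.
86 min = 5160 s
Total bitrate budget: 102970.3 Mb / 5160 s = 19.955 Mbps.
Audio total: 512 + 664 = 1176 kbps = 1.176 Mbps.
Video: 19.955 − 1.176 = 18.779 Mbps.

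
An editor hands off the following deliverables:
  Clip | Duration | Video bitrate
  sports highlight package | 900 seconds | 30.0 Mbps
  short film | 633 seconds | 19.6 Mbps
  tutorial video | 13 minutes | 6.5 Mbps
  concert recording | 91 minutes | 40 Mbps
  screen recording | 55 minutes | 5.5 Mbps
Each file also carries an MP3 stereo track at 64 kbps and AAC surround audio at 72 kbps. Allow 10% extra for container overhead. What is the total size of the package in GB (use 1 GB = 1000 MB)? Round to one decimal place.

Audio total: 64 + 72 = 136 kbps = 0.136 Mbps.
sports highlight package: 30.136 Mbps × 900 s × 1.10 = 29834.6 Mb
short film: 19.736 Mbps × 633 s × 1.10 = 13742.2 Mb
tutorial video: 6.636 Mbps × 780 s × 1.10 = 5693.7 Mb
concert recording: 40.136 Mbps × 5460 s × 1.10 = 241056.8 Mb
screen recording: 5.636 Mbps × 3300 s × 1.10 = 20458.7 Mb
Total: 310786.0 Mb = 38848.3 MB.
= 38.85 GB.

38.8 GB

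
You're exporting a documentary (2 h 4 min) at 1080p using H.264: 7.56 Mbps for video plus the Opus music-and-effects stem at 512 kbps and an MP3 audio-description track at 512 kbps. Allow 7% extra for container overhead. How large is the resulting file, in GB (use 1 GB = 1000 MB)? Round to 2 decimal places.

2 h 4 min = 124 min = 7440 s
Audio total: 512 + 512 = 1024 kbps = 1.024 Mbps.
Total bitrate: 7.56 + 1.024 = 8.584 Mbps.
Stream data: 8.584 Mbps × 7440 s = 63865.0 Mb.
With 7% container overhead: ×1.07.
68,336 Mb ÷ 8 = 8,542 MB → 8.542 GB.

8.54 GB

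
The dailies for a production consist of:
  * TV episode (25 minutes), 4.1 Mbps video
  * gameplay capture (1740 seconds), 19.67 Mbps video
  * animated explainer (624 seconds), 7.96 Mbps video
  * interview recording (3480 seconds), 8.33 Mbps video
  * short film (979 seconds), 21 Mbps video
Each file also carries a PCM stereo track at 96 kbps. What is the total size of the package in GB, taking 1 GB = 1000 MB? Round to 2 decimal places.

Audio: 96 kbps = 0.096 Mbps.
TV episode: 4.196 Mbps × 1500 s = 6294.0 Mb
gameplay capture: 19.766 Mbps × 1740 s = 34392.8 Mb
animated explainer: 8.056 Mbps × 624 s = 5026.9 Mb
interview recording: 8.426 Mbps × 3480 s = 29322.5 Mb
short film: 21.096 Mbps × 979 s = 20653.0 Mb
Total: 95689.2 Mb = 11961.2 MB.
= 11.96 GB.

11.96 GB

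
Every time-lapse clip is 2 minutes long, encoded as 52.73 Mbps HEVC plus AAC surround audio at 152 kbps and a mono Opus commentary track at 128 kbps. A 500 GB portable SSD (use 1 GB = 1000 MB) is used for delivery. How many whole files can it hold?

628

2 min = 120 s
Audio total: 152 + 128 = 280 kbps = 0.280 Mbps.
Total bitrate: 53.010 Mbps.
Per item: 53.010 Mbps × 120 s = 6,361 Mb = 795.1 MB.
Capacity: 500 GB = 4,000,000 Mb; 628.81 items → 628 complete.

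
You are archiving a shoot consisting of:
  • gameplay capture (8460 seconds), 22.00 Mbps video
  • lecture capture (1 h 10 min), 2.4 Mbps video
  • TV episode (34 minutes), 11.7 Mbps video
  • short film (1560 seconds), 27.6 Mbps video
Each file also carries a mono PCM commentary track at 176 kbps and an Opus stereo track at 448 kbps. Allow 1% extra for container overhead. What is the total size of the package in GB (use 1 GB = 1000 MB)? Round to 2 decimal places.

Audio total: 176 + 448 = 624 kbps = 0.624 Mbps.
gameplay capture: 22.624 Mbps × 8460 s × 1.01 = 193313.0 Mb
lecture capture: 3.024 Mbps × 4200 s × 1.01 = 12827.8 Mb
TV episode: 12.324 Mbps × 2040 s × 1.01 = 25392.4 Mb
short film: 28.224 Mbps × 1560 s × 1.01 = 44469.7 Mb
Total: 276002.9 Mb = 34500.4 MB.
= 34.50 GB.

34.50 GB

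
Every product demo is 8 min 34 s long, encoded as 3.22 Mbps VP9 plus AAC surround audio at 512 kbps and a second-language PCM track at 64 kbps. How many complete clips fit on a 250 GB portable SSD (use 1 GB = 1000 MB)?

1025

8 min 34 s = 514 s
Audio total: 512 + 64 = 576 kbps = 0.576 Mbps.
Total bitrate: 3.796 Mbps.
Per item: 3.796 Mbps × 514 s = 1,951 Mb = 243.9 MB.
Capacity: 250 GB = 2,000,000 Mb; 1025.04 items → 1025 complete.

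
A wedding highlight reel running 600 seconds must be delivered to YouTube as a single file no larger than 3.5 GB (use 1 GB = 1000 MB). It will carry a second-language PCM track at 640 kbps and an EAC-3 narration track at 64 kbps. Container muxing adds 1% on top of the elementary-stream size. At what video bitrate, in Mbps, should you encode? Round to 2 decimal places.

45.50 Mbps

Budget: 3.5 GB = 28000.0 Mb.
Stream payload after overhead: 28000.0 / 1.01 = 27722.8 Mb.
Total bitrate budget: 27722.8 Mb / 600 s = 46.205 Mbps.
Audio total: 640 + 64 = 704 kbps = 0.704 Mbps.
Video: 46.205 − 0.704 = 45.501 Mbps.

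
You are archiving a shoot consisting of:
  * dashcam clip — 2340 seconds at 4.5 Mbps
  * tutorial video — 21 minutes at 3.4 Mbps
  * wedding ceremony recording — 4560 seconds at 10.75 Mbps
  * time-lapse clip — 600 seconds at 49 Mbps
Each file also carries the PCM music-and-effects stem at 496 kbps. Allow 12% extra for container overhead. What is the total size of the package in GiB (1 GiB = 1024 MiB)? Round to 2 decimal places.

12.72 GiB

Audio: 496 kbps = 0.496 Mbps.
dashcam clip: 4.996 Mbps × 2340 s × 1.12 = 13093.5 Mb
tutorial video: 3.896 Mbps × 1260 s × 1.12 = 5498.0 Mb
wedding ceremony recording: 11.246 Mbps × 4560 s × 1.12 = 57435.6 Mb
time-lapse clip: 49.496 Mbps × 600 s × 1.12 = 33261.3 Mb
Total: 109288.4 Mb = 13661.1 MB.
= 12.72 GiB.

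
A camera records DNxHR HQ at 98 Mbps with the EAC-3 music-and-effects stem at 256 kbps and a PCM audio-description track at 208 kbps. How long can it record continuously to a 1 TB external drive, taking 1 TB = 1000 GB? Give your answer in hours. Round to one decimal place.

22.6 hours

Audio total: 256 + 208 = 464 kbps = 0.464 Mbps.
Total bitrate: 98 + 0.464 = 98.464 Mbps.
Capacity: 1 TB = 8,000,000 Mb.
Recording time: 8,000,000 / 98.464 = 81,248 s ≈ 22.6 hours.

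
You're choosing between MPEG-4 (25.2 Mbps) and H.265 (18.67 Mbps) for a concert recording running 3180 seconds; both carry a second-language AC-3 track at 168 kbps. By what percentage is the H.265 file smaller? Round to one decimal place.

25.7%

Audio: 168 kbps = 0.168 Mbps.
MPEG-4: 25.368 Mbps × 3180 s = 80670.2 Mb = 10.084 GB.
H.265: 18.838 Mbps × 3180 s = 59904.8 Mb = 7.488 GB.
Reduction: (1 − 7.488/10.084) × 100 = 25.74%.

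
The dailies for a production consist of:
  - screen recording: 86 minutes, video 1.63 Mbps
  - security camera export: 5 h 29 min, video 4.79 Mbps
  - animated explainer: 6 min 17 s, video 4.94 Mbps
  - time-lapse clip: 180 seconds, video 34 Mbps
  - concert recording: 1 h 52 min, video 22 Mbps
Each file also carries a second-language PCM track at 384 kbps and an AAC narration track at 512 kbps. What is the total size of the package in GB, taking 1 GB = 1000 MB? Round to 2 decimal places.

Audio total: 384 + 512 = 896 kbps = 0.896 Mbps.
screen recording: 2.526 Mbps × 5160 s = 13034.2 Mb
security camera export: 5.686 Mbps × 19740 s = 112241.6 Mb
animated explainer: 5.836 Mbps × 377 s = 2200.2 Mb
time-lapse clip: 34.896 Mbps × 180 s = 6281.3 Mb
concert recording: 22.896 Mbps × 6720 s = 153861.1 Mb
Total: 287618.4 Mb = 35952.3 MB.
= 35.95 GB.

35.95 GB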